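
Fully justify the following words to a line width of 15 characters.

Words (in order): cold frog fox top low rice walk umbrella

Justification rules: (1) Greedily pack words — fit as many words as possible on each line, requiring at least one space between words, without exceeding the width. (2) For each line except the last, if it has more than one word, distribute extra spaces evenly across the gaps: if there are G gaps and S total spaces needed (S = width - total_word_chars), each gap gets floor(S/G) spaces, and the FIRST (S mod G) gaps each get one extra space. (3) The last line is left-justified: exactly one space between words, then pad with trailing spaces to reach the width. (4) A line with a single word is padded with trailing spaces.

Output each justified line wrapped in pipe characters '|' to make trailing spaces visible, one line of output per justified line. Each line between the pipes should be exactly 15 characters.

Line 1: ['cold', 'frog', 'fox'] (min_width=13, slack=2)
Line 2: ['top', 'low', 'rice'] (min_width=12, slack=3)
Line 3: ['walk', 'umbrella'] (min_width=13, slack=2)

Answer: |cold  frog  fox|
|top   low  rice|
|walk umbrella  |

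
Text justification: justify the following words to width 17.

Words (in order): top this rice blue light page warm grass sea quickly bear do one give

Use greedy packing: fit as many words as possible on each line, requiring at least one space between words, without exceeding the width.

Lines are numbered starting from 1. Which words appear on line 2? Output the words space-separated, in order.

Line 1: ['top', 'this', 'rice'] (min_width=13, slack=4)
Line 2: ['blue', 'light', 'page'] (min_width=15, slack=2)
Line 3: ['warm', 'grass', 'sea'] (min_width=14, slack=3)
Line 4: ['quickly', 'bear', 'do'] (min_width=15, slack=2)
Line 5: ['one', 'give'] (min_width=8, slack=9)

Answer: blue light page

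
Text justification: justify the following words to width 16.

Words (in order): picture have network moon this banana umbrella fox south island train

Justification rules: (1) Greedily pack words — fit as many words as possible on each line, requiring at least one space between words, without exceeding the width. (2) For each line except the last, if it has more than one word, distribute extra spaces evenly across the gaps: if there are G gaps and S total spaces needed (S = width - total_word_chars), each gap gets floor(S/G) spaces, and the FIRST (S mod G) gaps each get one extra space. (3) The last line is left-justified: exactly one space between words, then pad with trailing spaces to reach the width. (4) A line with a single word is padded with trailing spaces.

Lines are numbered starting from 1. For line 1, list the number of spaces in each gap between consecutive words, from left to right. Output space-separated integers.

Line 1: ['picture', 'have'] (min_width=12, slack=4)
Line 2: ['network', 'moon'] (min_width=12, slack=4)
Line 3: ['this', 'banana'] (min_width=11, slack=5)
Line 4: ['umbrella', 'fox'] (min_width=12, slack=4)
Line 5: ['south', 'island'] (min_width=12, slack=4)
Line 6: ['train'] (min_width=5, slack=11)

Answer: 5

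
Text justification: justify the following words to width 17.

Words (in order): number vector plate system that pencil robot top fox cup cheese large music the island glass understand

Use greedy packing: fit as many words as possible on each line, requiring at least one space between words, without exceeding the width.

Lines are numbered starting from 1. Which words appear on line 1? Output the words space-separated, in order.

Answer: number vector

Derivation:
Line 1: ['number', 'vector'] (min_width=13, slack=4)
Line 2: ['plate', 'system', 'that'] (min_width=17, slack=0)
Line 3: ['pencil', 'robot', 'top'] (min_width=16, slack=1)
Line 4: ['fox', 'cup', 'cheese'] (min_width=14, slack=3)
Line 5: ['large', 'music', 'the'] (min_width=15, slack=2)
Line 6: ['island', 'glass'] (min_width=12, slack=5)
Line 7: ['understand'] (min_width=10, slack=7)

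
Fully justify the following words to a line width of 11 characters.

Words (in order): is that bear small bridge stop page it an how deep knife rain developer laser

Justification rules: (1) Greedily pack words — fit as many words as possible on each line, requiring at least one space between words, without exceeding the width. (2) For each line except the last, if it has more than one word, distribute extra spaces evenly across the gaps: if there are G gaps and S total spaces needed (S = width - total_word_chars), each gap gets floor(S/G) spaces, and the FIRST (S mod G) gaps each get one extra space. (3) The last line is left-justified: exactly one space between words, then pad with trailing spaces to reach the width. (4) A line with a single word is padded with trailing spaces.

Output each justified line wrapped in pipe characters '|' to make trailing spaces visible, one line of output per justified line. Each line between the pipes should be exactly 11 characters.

Answer: |is     that|
|bear  small|
|bridge stop|
|page  it an|
|how    deep|
|knife  rain|
|developer  |
|laser      |

Derivation:
Line 1: ['is', 'that'] (min_width=7, slack=4)
Line 2: ['bear', 'small'] (min_width=10, slack=1)
Line 3: ['bridge', 'stop'] (min_width=11, slack=0)
Line 4: ['page', 'it', 'an'] (min_width=10, slack=1)
Line 5: ['how', 'deep'] (min_width=8, slack=3)
Line 6: ['knife', 'rain'] (min_width=10, slack=1)
Line 7: ['developer'] (min_width=9, slack=2)
Line 8: ['laser'] (min_width=5, slack=6)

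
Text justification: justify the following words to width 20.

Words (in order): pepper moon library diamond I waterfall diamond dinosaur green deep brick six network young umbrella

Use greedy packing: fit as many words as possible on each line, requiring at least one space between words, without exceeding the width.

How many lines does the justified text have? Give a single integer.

Line 1: ['pepper', 'moon', 'library'] (min_width=19, slack=1)
Line 2: ['diamond', 'I', 'waterfall'] (min_width=19, slack=1)
Line 3: ['diamond', 'dinosaur'] (min_width=16, slack=4)
Line 4: ['green', 'deep', 'brick', 'six'] (min_width=20, slack=0)
Line 5: ['network', 'young'] (min_width=13, slack=7)
Line 6: ['umbrella'] (min_width=8, slack=12)
Total lines: 6

Answer: 6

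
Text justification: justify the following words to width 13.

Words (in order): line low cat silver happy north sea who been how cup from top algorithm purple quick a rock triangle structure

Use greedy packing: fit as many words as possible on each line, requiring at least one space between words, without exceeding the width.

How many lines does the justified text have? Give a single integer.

Line 1: ['line', 'low', 'cat'] (min_width=12, slack=1)
Line 2: ['silver', 'happy'] (min_width=12, slack=1)
Line 3: ['north', 'sea', 'who'] (min_width=13, slack=0)
Line 4: ['been', 'how', 'cup'] (min_width=12, slack=1)
Line 5: ['from', 'top'] (min_width=8, slack=5)
Line 6: ['algorithm'] (min_width=9, slack=4)
Line 7: ['purple', 'quick'] (min_width=12, slack=1)
Line 8: ['a', 'rock'] (min_width=6, slack=7)
Line 9: ['triangle'] (min_width=8, slack=5)
Line 10: ['structure'] (min_width=9, slack=4)
Total lines: 10

Answer: 10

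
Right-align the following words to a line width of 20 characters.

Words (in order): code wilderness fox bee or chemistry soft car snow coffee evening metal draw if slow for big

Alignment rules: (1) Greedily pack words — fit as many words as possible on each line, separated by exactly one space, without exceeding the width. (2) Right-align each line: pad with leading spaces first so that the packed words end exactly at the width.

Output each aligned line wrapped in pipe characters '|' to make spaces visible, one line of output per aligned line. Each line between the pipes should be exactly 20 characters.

Answer: | code wilderness fox|
|    bee or chemistry|
|soft car snow coffee|
|  evening metal draw|
|     if slow for big|

Derivation:
Line 1: ['code', 'wilderness', 'fox'] (min_width=19, slack=1)
Line 2: ['bee', 'or', 'chemistry'] (min_width=16, slack=4)
Line 3: ['soft', 'car', 'snow', 'coffee'] (min_width=20, slack=0)
Line 4: ['evening', 'metal', 'draw'] (min_width=18, slack=2)
Line 5: ['if', 'slow', 'for', 'big'] (min_width=15, slack=5)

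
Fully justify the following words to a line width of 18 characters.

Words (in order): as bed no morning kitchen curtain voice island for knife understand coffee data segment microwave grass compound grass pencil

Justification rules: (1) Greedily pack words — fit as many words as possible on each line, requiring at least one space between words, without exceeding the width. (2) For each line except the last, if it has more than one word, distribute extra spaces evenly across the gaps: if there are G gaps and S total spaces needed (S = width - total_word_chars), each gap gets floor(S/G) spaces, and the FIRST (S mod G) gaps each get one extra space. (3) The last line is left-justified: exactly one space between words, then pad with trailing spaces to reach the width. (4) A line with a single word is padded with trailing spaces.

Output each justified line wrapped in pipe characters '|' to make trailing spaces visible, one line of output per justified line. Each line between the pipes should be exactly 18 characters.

Answer: |as  bed no morning|
|kitchen    curtain|
|voice  island  for|
|knife   understand|
|coffee        data|
|segment  microwave|
|grass     compound|
|grass pencil      |

Derivation:
Line 1: ['as', 'bed', 'no', 'morning'] (min_width=17, slack=1)
Line 2: ['kitchen', 'curtain'] (min_width=15, slack=3)
Line 3: ['voice', 'island', 'for'] (min_width=16, slack=2)
Line 4: ['knife', 'understand'] (min_width=16, slack=2)
Line 5: ['coffee', 'data'] (min_width=11, slack=7)
Line 6: ['segment', 'microwave'] (min_width=17, slack=1)
Line 7: ['grass', 'compound'] (min_width=14, slack=4)
Line 8: ['grass', 'pencil'] (min_width=12, slack=6)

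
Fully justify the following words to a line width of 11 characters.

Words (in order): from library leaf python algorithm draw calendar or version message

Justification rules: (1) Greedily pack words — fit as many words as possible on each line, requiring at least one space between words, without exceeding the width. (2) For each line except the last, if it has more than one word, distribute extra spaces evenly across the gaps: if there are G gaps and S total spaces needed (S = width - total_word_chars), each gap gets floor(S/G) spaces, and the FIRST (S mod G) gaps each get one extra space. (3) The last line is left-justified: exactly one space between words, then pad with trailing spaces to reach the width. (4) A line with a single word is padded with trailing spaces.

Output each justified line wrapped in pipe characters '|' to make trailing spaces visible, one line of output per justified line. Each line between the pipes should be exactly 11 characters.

Answer: |from       |
|library    |
|leaf python|
|algorithm  |
|draw       |
|calendar or|
|version    |
|message    |

Derivation:
Line 1: ['from'] (min_width=4, slack=7)
Line 2: ['library'] (min_width=7, slack=4)
Line 3: ['leaf', 'python'] (min_width=11, slack=0)
Line 4: ['algorithm'] (min_width=9, slack=2)
Line 5: ['draw'] (min_width=4, slack=7)
Line 6: ['calendar', 'or'] (min_width=11, slack=0)
Line 7: ['version'] (min_width=7, slack=4)
Line 8: ['message'] (min_width=7, slack=4)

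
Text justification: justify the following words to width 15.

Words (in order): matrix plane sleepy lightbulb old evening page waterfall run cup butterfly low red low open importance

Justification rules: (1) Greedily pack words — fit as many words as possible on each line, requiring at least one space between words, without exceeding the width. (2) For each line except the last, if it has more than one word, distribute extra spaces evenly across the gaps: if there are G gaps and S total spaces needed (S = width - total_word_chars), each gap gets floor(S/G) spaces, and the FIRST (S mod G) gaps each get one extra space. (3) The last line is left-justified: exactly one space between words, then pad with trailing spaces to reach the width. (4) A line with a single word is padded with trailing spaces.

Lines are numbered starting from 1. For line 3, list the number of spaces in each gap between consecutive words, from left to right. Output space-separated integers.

Line 1: ['matrix', 'plane'] (min_width=12, slack=3)
Line 2: ['sleepy'] (min_width=6, slack=9)
Line 3: ['lightbulb', 'old'] (min_width=13, slack=2)
Line 4: ['evening', 'page'] (min_width=12, slack=3)
Line 5: ['waterfall', 'run'] (min_width=13, slack=2)
Line 6: ['cup', 'butterfly'] (min_width=13, slack=2)
Line 7: ['low', 'red', 'low'] (min_width=11, slack=4)
Line 8: ['open', 'importance'] (min_width=15, slack=0)

Answer: 3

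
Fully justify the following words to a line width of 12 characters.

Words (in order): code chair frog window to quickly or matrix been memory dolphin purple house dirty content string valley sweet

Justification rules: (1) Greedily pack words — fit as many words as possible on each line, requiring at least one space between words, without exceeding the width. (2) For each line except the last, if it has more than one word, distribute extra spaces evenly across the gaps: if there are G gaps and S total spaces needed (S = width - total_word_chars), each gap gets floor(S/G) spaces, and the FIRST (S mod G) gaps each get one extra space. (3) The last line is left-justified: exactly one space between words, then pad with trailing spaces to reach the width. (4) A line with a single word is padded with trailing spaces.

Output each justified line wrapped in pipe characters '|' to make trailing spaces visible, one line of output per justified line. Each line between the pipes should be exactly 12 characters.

Answer: |code   chair|
|frog  window|
|to   quickly|
|or    matrix|
|been  memory|
|dolphin     |
|purple house|
|dirty       |
|content     |
|string      |
|valley sweet|

Derivation:
Line 1: ['code', 'chair'] (min_width=10, slack=2)
Line 2: ['frog', 'window'] (min_width=11, slack=1)
Line 3: ['to', 'quickly'] (min_width=10, slack=2)
Line 4: ['or', 'matrix'] (min_width=9, slack=3)
Line 5: ['been', 'memory'] (min_width=11, slack=1)
Line 6: ['dolphin'] (min_width=7, slack=5)
Line 7: ['purple', 'house'] (min_width=12, slack=0)
Line 8: ['dirty'] (min_width=5, slack=7)
Line 9: ['content'] (min_width=7, slack=5)
Line 10: ['string'] (min_width=6, slack=6)
Line 11: ['valley', 'sweet'] (min_width=12, slack=0)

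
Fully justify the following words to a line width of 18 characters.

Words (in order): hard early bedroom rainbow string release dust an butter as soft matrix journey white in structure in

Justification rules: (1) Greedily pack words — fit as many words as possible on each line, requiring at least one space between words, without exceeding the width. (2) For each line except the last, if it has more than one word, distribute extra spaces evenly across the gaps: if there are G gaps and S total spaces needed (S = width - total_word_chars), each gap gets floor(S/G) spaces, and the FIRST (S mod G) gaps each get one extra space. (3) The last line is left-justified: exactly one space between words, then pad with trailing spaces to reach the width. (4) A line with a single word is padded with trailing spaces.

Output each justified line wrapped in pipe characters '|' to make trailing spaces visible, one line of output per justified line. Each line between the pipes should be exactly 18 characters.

Line 1: ['hard', 'early', 'bedroom'] (min_width=18, slack=0)
Line 2: ['rainbow', 'string'] (min_width=14, slack=4)
Line 3: ['release', 'dust', 'an'] (min_width=15, slack=3)
Line 4: ['butter', 'as', 'soft'] (min_width=14, slack=4)
Line 5: ['matrix', 'journey'] (min_width=14, slack=4)
Line 6: ['white', 'in', 'structure'] (min_width=18, slack=0)
Line 7: ['in'] (min_width=2, slack=16)

Answer: |hard early bedroom|
|rainbow     string|
|release   dust  an|
|butter   as   soft|
|matrix     journey|
|white in structure|
|in                |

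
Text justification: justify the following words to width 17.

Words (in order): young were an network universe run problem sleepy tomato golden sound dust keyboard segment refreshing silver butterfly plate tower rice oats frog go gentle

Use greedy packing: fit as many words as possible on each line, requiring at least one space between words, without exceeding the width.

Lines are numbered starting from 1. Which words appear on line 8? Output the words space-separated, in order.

Answer: butterfly plate

Derivation:
Line 1: ['young', 'were', 'an'] (min_width=13, slack=4)
Line 2: ['network', 'universe'] (min_width=16, slack=1)
Line 3: ['run', 'problem'] (min_width=11, slack=6)
Line 4: ['sleepy', 'tomato'] (min_width=13, slack=4)
Line 5: ['golden', 'sound', 'dust'] (min_width=17, slack=0)
Line 6: ['keyboard', 'segment'] (min_width=16, slack=1)
Line 7: ['refreshing', 'silver'] (min_width=17, slack=0)
Line 8: ['butterfly', 'plate'] (min_width=15, slack=2)
Line 9: ['tower', 'rice', 'oats'] (min_width=15, slack=2)
Line 10: ['frog', 'go', 'gentle'] (min_width=14, slack=3)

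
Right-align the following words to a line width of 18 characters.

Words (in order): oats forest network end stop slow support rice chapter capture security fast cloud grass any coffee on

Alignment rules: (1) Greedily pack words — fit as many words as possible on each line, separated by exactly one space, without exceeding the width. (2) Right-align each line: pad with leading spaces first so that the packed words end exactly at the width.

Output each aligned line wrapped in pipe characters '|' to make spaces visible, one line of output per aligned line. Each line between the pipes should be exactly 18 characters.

Answer: |       oats forest|
|  network end stop|
| slow support rice|
|   chapter capture|
|     security fast|
|   cloud grass any|
|         coffee on|

Derivation:
Line 1: ['oats', 'forest'] (min_width=11, slack=7)
Line 2: ['network', 'end', 'stop'] (min_width=16, slack=2)
Line 3: ['slow', 'support', 'rice'] (min_width=17, slack=1)
Line 4: ['chapter', 'capture'] (min_width=15, slack=3)
Line 5: ['security', 'fast'] (min_width=13, slack=5)
Line 6: ['cloud', 'grass', 'any'] (min_width=15, slack=3)
Line 7: ['coffee', 'on'] (min_width=9, slack=9)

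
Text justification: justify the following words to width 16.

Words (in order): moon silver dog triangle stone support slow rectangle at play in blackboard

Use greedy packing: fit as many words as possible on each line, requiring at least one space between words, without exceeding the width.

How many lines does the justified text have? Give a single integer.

Answer: 6

Derivation:
Line 1: ['moon', 'silver', 'dog'] (min_width=15, slack=1)
Line 2: ['triangle', 'stone'] (min_width=14, slack=2)
Line 3: ['support', 'slow'] (min_width=12, slack=4)
Line 4: ['rectangle', 'at'] (min_width=12, slack=4)
Line 5: ['play', 'in'] (min_width=7, slack=9)
Line 6: ['blackboard'] (min_width=10, slack=6)
Total lines: 6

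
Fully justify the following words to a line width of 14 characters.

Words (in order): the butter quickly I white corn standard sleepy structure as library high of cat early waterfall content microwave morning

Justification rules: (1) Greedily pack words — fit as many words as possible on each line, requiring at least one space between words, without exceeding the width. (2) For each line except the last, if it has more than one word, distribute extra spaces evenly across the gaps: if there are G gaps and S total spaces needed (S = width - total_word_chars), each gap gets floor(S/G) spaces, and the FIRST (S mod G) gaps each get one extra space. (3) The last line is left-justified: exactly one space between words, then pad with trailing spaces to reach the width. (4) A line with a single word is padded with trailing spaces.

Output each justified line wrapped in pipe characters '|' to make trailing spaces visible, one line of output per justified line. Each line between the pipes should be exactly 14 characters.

Answer: |the     butter|
|quickly      I|
|white     corn|
|standard      |
|sleepy        |
|structure   as|
|library   high|
|of  cat  early|
|waterfall     |
|content       |
|microwave     |
|morning       |

Derivation:
Line 1: ['the', 'butter'] (min_width=10, slack=4)
Line 2: ['quickly', 'I'] (min_width=9, slack=5)
Line 3: ['white', 'corn'] (min_width=10, slack=4)
Line 4: ['standard'] (min_width=8, slack=6)
Line 5: ['sleepy'] (min_width=6, slack=8)
Line 6: ['structure', 'as'] (min_width=12, slack=2)
Line 7: ['library', 'high'] (min_width=12, slack=2)
Line 8: ['of', 'cat', 'early'] (min_width=12, slack=2)
Line 9: ['waterfall'] (min_width=9, slack=5)
Line 10: ['content'] (min_width=7, slack=7)
Line 11: ['microwave'] (min_width=9, slack=5)
Line 12: ['morning'] (min_width=7, slack=7)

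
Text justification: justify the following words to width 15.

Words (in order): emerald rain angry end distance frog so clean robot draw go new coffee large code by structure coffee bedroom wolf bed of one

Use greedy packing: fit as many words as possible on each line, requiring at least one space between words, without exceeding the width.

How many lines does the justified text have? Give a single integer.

Answer: 10

Derivation:
Line 1: ['emerald', 'rain'] (min_width=12, slack=3)
Line 2: ['angry', 'end'] (min_width=9, slack=6)
Line 3: ['distance', 'frog'] (min_width=13, slack=2)
Line 4: ['so', 'clean', 'robot'] (min_width=14, slack=1)
Line 5: ['draw', 'go', 'new'] (min_width=11, slack=4)
Line 6: ['coffee', 'large'] (min_width=12, slack=3)
Line 7: ['code', 'by'] (min_width=7, slack=8)
Line 8: ['structure'] (min_width=9, slack=6)
Line 9: ['coffee', 'bedroom'] (min_width=14, slack=1)
Line 10: ['wolf', 'bed', 'of', 'one'] (min_width=15, slack=0)
Total lines: 10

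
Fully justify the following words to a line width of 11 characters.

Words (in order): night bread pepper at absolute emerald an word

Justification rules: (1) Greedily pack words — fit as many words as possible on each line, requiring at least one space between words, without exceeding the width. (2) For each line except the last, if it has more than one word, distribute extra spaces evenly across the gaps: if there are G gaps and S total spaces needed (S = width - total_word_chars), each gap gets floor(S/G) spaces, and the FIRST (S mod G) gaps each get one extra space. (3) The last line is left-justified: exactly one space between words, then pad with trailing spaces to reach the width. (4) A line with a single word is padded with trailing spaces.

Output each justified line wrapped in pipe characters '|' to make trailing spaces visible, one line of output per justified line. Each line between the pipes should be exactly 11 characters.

Line 1: ['night', 'bread'] (min_width=11, slack=0)
Line 2: ['pepper', 'at'] (min_width=9, slack=2)
Line 3: ['absolute'] (min_width=8, slack=3)
Line 4: ['emerald', 'an'] (min_width=10, slack=1)
Line 5: ['word'] (min_width=4, slack=7)

Answer: |night bread|
|pepper   at|
|absolute   |
|emerald  an|
|word       |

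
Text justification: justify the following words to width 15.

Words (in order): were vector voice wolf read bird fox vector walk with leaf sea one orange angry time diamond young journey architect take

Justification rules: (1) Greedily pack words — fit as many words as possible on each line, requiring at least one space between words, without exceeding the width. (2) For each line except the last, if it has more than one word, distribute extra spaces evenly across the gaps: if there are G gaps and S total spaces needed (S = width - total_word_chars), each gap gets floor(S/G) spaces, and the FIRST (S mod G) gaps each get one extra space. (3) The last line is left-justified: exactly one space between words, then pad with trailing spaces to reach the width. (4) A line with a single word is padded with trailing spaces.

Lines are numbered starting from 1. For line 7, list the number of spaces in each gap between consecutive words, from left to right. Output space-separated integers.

Line 1: ['were', 'vector'] (min_width=11, slack=4)
Line 2: ['voice', 'wolf', 'read'] (min_width=15, slack=0)
Line 3: ['bird', 'fox', 'vector'] (min_width=15, slack=0)
Line 4: ['walk', 'with', 'leaf'] (min_width=14, slack=1)
Line 5: ['sea', 'one', 'orange'] (min_width=14, slack=1)
Line 6: ['angry', 'time'] (min_width=10, slack=5)
Line 7: ['diamond', 'young'] (min_width=13, slack=2)
Line 8: ['journey'] (min_width=7, slack=8)
Line 9: ['architect', 'take'] (min_width=14, slack=1)

Answer: 3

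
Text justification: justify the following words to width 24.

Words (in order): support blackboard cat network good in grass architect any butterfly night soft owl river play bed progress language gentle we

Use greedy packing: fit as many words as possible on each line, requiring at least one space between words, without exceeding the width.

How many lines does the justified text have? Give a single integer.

Line 1: ['support', 'blackboard', 'cat'] (min_width=22, slack=2)
Line 2: ['network', 'good', 'in', 'grass'] (min_width=21, slack=3)
Line 3: ['architect', 'any', 'butterfly'] (min_width=23, slack=1)
Line 4: ['night', 'soft', 'owl', 'river'] (min_width=20, slack=4)
Line 5: ['play', 'bed', 'progress'] (min_width=17, slack=7)
Line 6: ['language', 'gentle', 'we'] (min_width=18, slack=6)
Total lines: 6

Answer: 6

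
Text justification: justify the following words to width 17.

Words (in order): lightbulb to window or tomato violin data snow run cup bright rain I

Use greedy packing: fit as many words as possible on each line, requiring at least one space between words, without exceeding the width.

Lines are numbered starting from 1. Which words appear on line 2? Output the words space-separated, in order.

Line 1: ['lightbulb', 'to'] (min_width=12, slack=5)
Line 2: ['window', 'or', 'tomato'] (min_width=16, slack=1)
Line 3: ['violin', 'data', 'snow'] (min_width=16, slack=1)
Line 4: ['run', 'cup', 'bright'] (min_width=14, slack=3)
Line 5: ['rain', 'I'] (min_width=6, slack=11)

Answer: window or tomato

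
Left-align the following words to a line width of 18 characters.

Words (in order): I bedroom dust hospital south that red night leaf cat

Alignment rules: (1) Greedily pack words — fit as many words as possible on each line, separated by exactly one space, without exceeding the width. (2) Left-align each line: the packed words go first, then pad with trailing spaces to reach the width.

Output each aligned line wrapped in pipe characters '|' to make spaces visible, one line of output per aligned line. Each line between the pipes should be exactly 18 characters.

Answer: |I bedroom dust    |
|hospital south    |
|that red night    |
|leaf cat          |

Derivation:
Line 1: ['I', 'bedroom', 'dust'] (min_width=14, slack=4)
Line 2: ['hospital', 'south'] (min_width=14, slack=4)
Line 3: ['that', 'red', 'night'] (min_width=14, slack=4)
Line 4: ['leaf', 'cat'] (min_width=8, slack=10)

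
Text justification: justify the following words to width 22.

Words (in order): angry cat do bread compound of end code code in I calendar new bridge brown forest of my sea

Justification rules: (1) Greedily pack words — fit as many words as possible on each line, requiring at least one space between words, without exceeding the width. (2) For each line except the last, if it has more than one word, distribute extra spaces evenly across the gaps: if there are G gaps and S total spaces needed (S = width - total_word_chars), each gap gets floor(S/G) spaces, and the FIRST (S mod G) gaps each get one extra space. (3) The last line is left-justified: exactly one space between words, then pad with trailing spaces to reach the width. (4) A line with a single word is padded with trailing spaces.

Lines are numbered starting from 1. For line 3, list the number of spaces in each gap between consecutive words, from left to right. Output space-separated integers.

Line 1: ['angry', 'cat', 'do', 'bread'] (min_width=18, slack=4)
Line 2: ['compound', 'of', 'end', 'code'] (min_width=20, slack=2)
Line 3: ['code', 'in', 'I', 'calendar', 'new'] (min_width=22, slack=0)
Line 4: ['bridge', 'brown', 'forest', 'of'] (min_width=22, slack=0)
Line 5: ['my', 'sea'] (min_width=6, slack=16)

Answer: 1 1 1 1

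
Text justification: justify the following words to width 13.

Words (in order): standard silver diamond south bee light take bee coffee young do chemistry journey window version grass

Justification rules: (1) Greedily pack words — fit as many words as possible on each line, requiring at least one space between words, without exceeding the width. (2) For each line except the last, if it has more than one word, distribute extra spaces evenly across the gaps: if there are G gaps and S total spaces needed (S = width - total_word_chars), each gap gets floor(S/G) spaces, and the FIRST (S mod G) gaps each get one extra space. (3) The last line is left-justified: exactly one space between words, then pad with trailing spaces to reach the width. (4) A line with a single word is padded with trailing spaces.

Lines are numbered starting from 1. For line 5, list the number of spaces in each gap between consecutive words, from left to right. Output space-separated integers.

Line 1: ['standard'] (min_width=8, slack=5)
Line 2: ['silver'] (min_width=6, slack=7)
Line 3: ['diamond', 'south'] (min_width=13, slack=0)
Line 4: ['bee', 'light'] (min_width=9, slack=4)
Line 5: ['take', 'bee'] (min_width=8, slack=5)
Line 6: ['coffee', 'young'] (min_width=12, slack=1)
Line 7: ['do', 'chemistry'] (min_width=12, slack=1)
Line 8: ['journey'] (min_width=7, slack=6)
Line 9: ['window'] (min_width=6, slack=7)
Line 10: ['version', 'grass'] (min_width=13, slack=0)

Answer: 6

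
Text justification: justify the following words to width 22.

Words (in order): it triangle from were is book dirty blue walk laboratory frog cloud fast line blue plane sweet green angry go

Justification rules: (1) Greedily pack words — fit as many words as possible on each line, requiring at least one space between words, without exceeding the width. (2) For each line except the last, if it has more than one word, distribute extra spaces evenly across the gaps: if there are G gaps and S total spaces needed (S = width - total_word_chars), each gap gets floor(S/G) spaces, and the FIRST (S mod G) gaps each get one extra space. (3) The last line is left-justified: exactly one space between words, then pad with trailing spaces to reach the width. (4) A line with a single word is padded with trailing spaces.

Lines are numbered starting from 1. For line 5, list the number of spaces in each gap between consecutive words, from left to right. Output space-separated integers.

Answer: 4 3

Derivation:
Line 1: ['it', 'triangle', 'from', 'were'] (min_width=21, slack=1)
Line 2: ['is', 'book', 'dirty', 'blue'] (min_width=18, slack=4)
Line 3: ['walk', 'laboratory', 'frog'] (min_width=20, slack=2)
Line 4: ['cloud', 'fast', 'line', 'blue'] (min_width=20, slack=2)
Line 5: ['plane', 'sweet', 'green'] (min_width=17, slack=5)
Line 6: ['angry', 'go'] (min_width=8, slack=14)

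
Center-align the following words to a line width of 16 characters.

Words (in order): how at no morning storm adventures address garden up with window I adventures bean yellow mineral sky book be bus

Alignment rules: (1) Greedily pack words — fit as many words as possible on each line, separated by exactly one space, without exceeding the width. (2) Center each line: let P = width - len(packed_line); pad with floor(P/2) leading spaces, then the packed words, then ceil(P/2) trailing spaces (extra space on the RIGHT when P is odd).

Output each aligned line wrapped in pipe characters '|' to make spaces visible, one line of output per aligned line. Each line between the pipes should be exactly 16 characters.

Line 1: ['how', 'at', 'no'] (min_width=9, slack=7)
Line 2: ['morning', 'storm'] (min_width=13, slack=3)
Line 3: ['adventures'] (min_width=10, slack=6)
Line 4: ['address', 'garden'] (min_width=14, slack=2)
Line 5: ['up', 'with', 'window', 'I'] (min_width=16, slack=0)
Line 6: ['adventures', 'bean'] (min_width=15, slack=1)
Line 7: ['yellow', 'mineral'] (min_width=14, slack=2)
Line 8: ['sky', 'book', 'be', 'bus'] (min_width=15, slack=1)

Answer: |   how at no    |
| morning storm  |
|   adventures   |
| address garden |
|up with window I|
|adventures bean |
| yellow mineral |
|sky book be bus |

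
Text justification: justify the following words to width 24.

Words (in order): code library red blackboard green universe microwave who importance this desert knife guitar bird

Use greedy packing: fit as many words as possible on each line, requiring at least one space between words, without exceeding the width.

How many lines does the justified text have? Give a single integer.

Answer: 5

Derivation:
Line 1: ['code', 'library', 'red'] (min_width=16, slack=8)
Line 2: ['blackboard', 'green'] (min_width=16, slack=8)
Line 3: ['universe', 'microwave', 'who'] (min_width=22, slack=2)
Line 4: ['importance', 'this', 'desert'] (min_width=22, slack=2)
Line 5: ['knife', 'guitar', 'bird'] (min_width=17, slack=7)
Total lines: 5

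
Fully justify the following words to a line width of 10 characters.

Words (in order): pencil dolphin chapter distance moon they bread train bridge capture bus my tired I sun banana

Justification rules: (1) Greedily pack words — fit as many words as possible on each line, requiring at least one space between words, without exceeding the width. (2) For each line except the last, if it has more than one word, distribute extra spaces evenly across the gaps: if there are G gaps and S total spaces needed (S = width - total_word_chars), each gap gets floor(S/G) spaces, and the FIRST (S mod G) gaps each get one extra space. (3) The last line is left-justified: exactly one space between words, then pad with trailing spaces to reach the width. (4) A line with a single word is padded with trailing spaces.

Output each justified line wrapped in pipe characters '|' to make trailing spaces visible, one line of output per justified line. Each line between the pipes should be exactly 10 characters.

Answer: |pencil    |
|dolphin   |
|chapter   |
|distance  |
|moon  they|
|bread     |
|train     |
|bridge    |
|capture   |
|bus     my|
|tired    I|
|sun banana|

Derivation:
Line 1: ['pencil'] (min_width=6, slack=4)
Line 2: ['dolphin'] (min_width=7, slack=3)
Line 3: ['chapter'] (min_width=7, slack=3)
Line 4: ['distance'] (min_width=8, slack=2)
Line 5: ['moon', 'they'] (min_width=9, slack=1)
Line 6: ['bread'] (min_width=5, slack=5)
Line 7: ['train'] (min_width=5, slack=5)
Line 8: ['bridge'] (min_width=6, slack=4)
Line 9: ['capture'] (min_width=7, slack=3)
Line 10: ['bus', 'my'] (min_width=6, slack=4)
Line 11: ['tired', 'I'] (min_width=7, slack=3)
Line 12: ['sun', 'banana'] (min_width=10, slack=0)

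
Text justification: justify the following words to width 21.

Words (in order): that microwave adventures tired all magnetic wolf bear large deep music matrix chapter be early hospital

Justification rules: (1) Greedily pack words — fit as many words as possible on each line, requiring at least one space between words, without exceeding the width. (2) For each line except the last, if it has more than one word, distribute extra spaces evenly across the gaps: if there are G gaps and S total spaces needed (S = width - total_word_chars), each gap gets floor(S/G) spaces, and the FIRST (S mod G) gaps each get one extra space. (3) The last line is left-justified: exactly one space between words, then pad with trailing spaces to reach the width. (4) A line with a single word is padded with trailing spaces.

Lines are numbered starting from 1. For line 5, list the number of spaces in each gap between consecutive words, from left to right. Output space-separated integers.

Answer: 3 3

Derivation:
Line 1: ['that', 'microwave'] (min_width=14, slack=7)
Line 2: ['adventures', 'tired', 'all'] (min_width=20, slack=1)
Line 3: ['magnetic', 'wolf', 'bear'] (min_width=18, slack=3)
Line 4: ['large', 'deep', 'music'] (min_width=16, slack=5)
Line 5: ['matrix', 'chapter', 'be'] (min_width=17, slack=4)
Line 6: ['early', 'hospital'] (min_width=14, slack=7)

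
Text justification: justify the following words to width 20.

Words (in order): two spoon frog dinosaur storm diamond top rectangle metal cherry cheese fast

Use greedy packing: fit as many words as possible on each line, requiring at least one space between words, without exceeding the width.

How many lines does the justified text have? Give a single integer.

Answer: 5

Derivation:
Line 1: ['two', 'spoon', 'frog'] (min_width=14, slack=6)
Line 2: ['dinosaur', 'storm'] (min_width=14, slack=6)
Line 3: ['diamond', 'top'] (min_width=11, slack=9)
Line 4: ['rectangle', 'metal'] (min_width=15, slack=5)
Line 5: ['cherry', 'cheese', 'fast'] (min_width=18, slack=2)
Total lines: 5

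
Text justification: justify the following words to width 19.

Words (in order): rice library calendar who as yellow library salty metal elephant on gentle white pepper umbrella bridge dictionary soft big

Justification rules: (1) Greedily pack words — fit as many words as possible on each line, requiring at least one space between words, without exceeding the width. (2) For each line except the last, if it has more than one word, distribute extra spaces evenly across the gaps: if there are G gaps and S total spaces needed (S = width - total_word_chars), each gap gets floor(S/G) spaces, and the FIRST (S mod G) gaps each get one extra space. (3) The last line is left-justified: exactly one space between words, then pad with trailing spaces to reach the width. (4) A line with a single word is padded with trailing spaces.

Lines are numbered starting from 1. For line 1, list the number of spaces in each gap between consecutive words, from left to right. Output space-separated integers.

Line 1: ['rice', 'library'] (min_width=12, slack=7)
Line 2: ['calendar', 'who', 'as'] (min_width=15, slack=4)
Line 3: ['yellow', 'library'] (min_width=14, slack=5)
Line 4: ['salty', 'metal'] (min_width=11, slack=8)
Line 5: ['elephant', 'on', 'gentle'] (min_width=18, slack=1)
Line 6: ['white', 'pepper'] (min_width=12, slack=7)
Line 7: ['umbrella', 'bridge'] (min_width=15, slack=4)
Line 8: ['dictionary', 'soft', 'big'] (min_width=19, slack=0)

Answer: 8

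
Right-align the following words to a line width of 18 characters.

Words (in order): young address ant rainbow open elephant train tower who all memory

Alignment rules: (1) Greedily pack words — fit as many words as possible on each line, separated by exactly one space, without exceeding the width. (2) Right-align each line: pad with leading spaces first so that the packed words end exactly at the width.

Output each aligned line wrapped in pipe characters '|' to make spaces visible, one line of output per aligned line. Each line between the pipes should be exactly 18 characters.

Line 1: ['young', 'address', 'ant'] (min_width=17, slack=1)
Line 2: ['rainbow', 'open'] (min_width=12, slack=6)
Line 3: ['elephant', 'train'] (min_width=14, slack=4)
Line 4: ['tower', 'who', 'all'] (min_width=13, slack=5)
Line 5: ['memory'] (min_width=6, slack=12)

Answer: | young address ant|
|      rainbow open|
|    elephant train|
|     tower who all|
|            memory|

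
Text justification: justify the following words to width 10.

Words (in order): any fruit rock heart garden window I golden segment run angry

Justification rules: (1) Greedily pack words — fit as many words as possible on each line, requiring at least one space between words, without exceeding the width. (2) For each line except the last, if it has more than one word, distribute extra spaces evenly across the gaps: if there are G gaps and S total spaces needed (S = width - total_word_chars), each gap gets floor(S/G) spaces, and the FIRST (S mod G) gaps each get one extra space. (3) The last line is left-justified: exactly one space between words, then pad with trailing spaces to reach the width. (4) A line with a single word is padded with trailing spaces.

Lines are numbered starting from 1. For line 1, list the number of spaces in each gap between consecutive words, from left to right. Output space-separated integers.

Line 1: ['any', 'fruit'] (min_width=9, slack=1)
Line 2: ['rock', 'heart'] (min_width=10, slack=0)
Line 3: ['garden'] (min_width=6, slack=4)
Line 4: ['window', 'I'] (min_width=8, slack=2)
Line 5: ['golden'] (min_width=6, slack=4)
Line 6: ['segment'] (min_width=7, slack=3)
Line 7: ['run', 'angry'] (min_width=9, slack=1)

Answer: 2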